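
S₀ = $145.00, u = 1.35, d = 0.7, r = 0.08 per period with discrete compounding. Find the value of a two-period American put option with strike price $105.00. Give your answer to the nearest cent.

Risk-neutral probability p = (1 + 0.08 − 0.7)/(1.35 − 0.7) = 0.3800/0.6500 = 0.5846
Terminal stock prices: S_uu = 264.3, S_ud = 137, S_dd = 71.05
Terminal payoffs (K − S): max(-159.3, 0) = 0, max(-32.02, 0) = 0, max(33.95, 0) = 33.95
Node u (S = 195.8): continuation = 1/1.08·[0.5846·0.0000 + 0.4154·0.0000] = 0.0000; exercise value = 0.0000 ≤ continuation, so V_u = 0.0000
Node d (S = 101.5): continuation = 1/1.08·[0.5846·0.0000 + 0.4154·33.9500] = 13.0577; exercise value = 3.5000 ≤ continuation, so V_d = 13.0577
Node 0 (S = 145): continuation = 1/1.08·[0.5846·0.0000 + 0.4154·13.0577] = 5.0222; exercise value = 0.0000 ≤ continuation, so V_0 = 5.0222

$5.02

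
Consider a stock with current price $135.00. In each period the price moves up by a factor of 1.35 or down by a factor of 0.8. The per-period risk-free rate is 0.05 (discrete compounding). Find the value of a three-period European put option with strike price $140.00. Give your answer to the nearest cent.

Risk-neutral probability p = (1 + 0.05 − 0.8)/(1.35 − 0.8) = 0.2500/0.5500 = 0.4545
Terminal stock prices: S_uuu = 332.2, S_uud = 196.8, S_udd = 116.6, S_ddd = 69.12
Terminal payoffs (K − S): max(-192.2, 0) = 0, max(-56.83, 0) = 0, max(23.36, 0) = 23.36, max(70.88, 0) = 70.88
Node uu (S = 246): V_uu = 1/1.05·[0.4545·0.0000 + 0.5455·0.0000] = 0.0000
Node ud (S = 145.8): V_ud = 1/1.05·[0.4545·0.0000 + 0.5455·23.3600] = 12.1351
Node dd (S = 86.4): V_dd = 1/1.05·[0.4545·23.3600 + 0.5455·70.8800] = 46.9333
Node u (S = 182.2): V_u = 1/1.05·[0.4545·0.0000 + 0.5455·12.1351] = 6.3039
Node d (S = 108): V_d = 1/1.05·[0.4545·12.1351 + 0.5455·46.9333] = 29.6342
Node 0 (S = 135): V_0 = 1/1.05·[0.4545·6.3039 + 0.5455·29.6342] = 18.1234

$18.12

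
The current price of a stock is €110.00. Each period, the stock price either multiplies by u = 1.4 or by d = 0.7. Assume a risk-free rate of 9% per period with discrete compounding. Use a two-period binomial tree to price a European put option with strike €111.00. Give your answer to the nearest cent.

Risk-neutral probability p = (1 + 0.09 − 0.7)/(1.4 − 0.7) = 0.3900/0.7000 = 0.5571
Terminal stock prices: S_uu = 215.6, S_ud = 107.8, S_dd = 53.9
Terminal payoffs (K − S): max(-104.6, 0) = 0, max(3.2, 0) = 3.2, max(57.1, 0) = 57.1
Node u (S = 154): V_u = 1/1.09·[0.5571·0.0000 + 0.4429·3.2000] = 1.3001
Node d (S = 77): V_d = 1/1.09·[0.5571·3.2000 + 0.4429·57.1000] = 24.8349
Node 0 (S = 110): V_0 = 1/1.09·[0.5571·1.3001 + 0.4429·24.8349] = 10.7547

€10.75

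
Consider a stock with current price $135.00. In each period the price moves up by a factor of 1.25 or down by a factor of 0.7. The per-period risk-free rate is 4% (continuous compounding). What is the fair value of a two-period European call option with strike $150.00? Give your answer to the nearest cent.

Risk-neutral probability p = (e^0.04 − 0.7)/(1.25 − 0.7) = 0.3408/0.5500 = 0.6197
Terminal stock prices: S_uu = 210.9, S_ud = 118.1, S_dd = 66.15
Terminal payoffs (S − K): max(60.94, 0) = 60.94, max(-31.88, 0) = 0, max(-83.85, 0) = 0
Node u (S = 168.8): V_u = e^(−0.04)·[0.6197·60.9375 + 0.3803·0.0000] = 36.2797
Node d (S = 94.5): V_d = e^(−0.04)·[0.6197·0.0000 + 0.3803·0.0000] = 0.0000
Node 0 (S = 135): V_0 = e^(−0.04)·[0.6197·36.2797 + 0.3803·0.0000] = 21.5994

$21.60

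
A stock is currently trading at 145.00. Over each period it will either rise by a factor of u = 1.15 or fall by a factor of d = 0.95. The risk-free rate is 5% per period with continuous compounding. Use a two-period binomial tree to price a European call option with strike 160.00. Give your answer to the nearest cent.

7.37

Risk-neutral probability p = (e^0.05 − 0.95)/(1.15 − 0.95) = 0.1013/0.2000 = 0.5064
Terminal stock prices: S_uu = 191.8, S_ud = 158.4, S_dd = 130.9
Terminal payoffs (S − K): max(31.76, 0) = 31.76, max(-1.588, 0) = 0, max(-29.14, 0) = 0
Node u (S = 166.8): V_u = e^(−0.05)·[0.5064·31.7625 + 0.4936·0.0000] = 15.2987
Node d (S = 137.8): V_d = e^(−0.05)·[0.5064·0.0000 + 0.4936·0.0000] = 0.0000
Node 0 (S = 145): V_0 = e^(−0.05)·[0.5064·15.2987 + 0.4936·0.0000] = 7.3688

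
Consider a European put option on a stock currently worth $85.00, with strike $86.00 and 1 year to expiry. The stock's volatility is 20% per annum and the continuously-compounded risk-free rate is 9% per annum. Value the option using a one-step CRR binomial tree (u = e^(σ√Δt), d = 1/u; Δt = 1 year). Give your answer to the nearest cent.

CRR parameters: u = e^(σ√Δt) = e^(0.2·√1) = 1.2214, d = 1/u = 0.8187
Per-period rate: rΔt = 0.09·1 = 0.09, so R = e^0.09 = 1.0942
Risk-neutral probability p = (e^0.09 − 0.8187)/(1.2214 − 0.8187) = 0.2754/0.4027 = 0.6840
Terminal stock prices: S_u = 103.8, S_d = 69.59
Terminal payoffs (K − S): max(-17.82, 0) = 0, max(16.41, 0) = 16.41
Node 0 (S = 85): V_0 = e^(−0.09)·[0.6840·0.0000 + 0.3160·16.4079] = 4.7380

$4.74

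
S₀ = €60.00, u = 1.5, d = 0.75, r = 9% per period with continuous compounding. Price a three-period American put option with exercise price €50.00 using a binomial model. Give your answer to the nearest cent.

€3.97

Risk-neutral probability p = (e^0.09 − 0.75)/(1.5 − 0.75) = 0.3442/0.7500 = 0.4589
Terminal stock prices: S_uuu = 202.5, S_uud = 101.2, S_udd = 50.62, S_ddd = 25.31
Terminal payoffs (K − S): max(-152.5, 0) = 0, max(-51.25, 0) = 0, max(-0.625, 0) = 0, max(24.69, 0) = 24.69
Node uu (S = 135): continuation = e^(−0.09)·[0.4589·0.0000 + 0.5411·0.0000] = 0.0000; exercise value = 0.0000 ≤ continuation, so V_uu = 0.0000
Node ud (S = 67.5): continuation = e^(−0.09)·[0.4589·0.0000 + 0.5411·0.0000] = 0.0000; exercise value = 0.0000 ≤ continuation, so V_ud = 0.0000
Node dd (S = 33.75): continuation = e^(−0.09)·[0.4589·0.0000 + 0.5411·24.6875] = 12.2087; exercise value = 16.2500 > continuation, so V_dd = 16.2500 (exercise)
Node u (S = 90): continuation = e^(−0.09)·[0.4589·0.0000 + 0.5411·0.0000] = 0.0000; exercise value = 0.0000 ≤ continuation, so V_u = 0.0000
Node d (S = 45): continuation = e^(−0.09)·[0.4589·0.0000 + 0.5411·16.2500] = 8.0361; exercise value = 5.0000 ≤ continuation, so V_d = 8.0361
Node 0 (S = 60): continuation = e^(−0.09)·[0.4589·0.0000 + 0.5411·8.0361] = 3.9741; exercise value = 0.0000 ≤ continuation, so V_0 = 3.9741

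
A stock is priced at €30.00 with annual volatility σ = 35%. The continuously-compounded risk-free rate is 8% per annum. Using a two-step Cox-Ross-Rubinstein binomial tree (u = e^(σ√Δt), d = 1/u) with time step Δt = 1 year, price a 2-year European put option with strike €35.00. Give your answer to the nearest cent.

€5.91

CRR parameters: u = e^(σ√Δt) = e^(0.35·√1) = 1.4191, d = 1/u = 0.7047
Per-period rate: rΔt = 0.08·1 = 0.08, so R = e^0.08 = 1.0833
Risk-neutral probability p = (e^0.08 − 0.7047)/(1.4191 − 0.7047) = 0.3786/0.7144 = 0.5300
Terminal stock prices: S_uu = 60.41, S_ud = 30, S_dd = 14.9
Terminal payoffs (K − S): max(-25.41, 0) = 0, max(5, 0) = 5, max(20.1, 0) = 20.1
Node u (S = 42.57): V_u = e^(−0.08)·[0.5300·0.0000 + 0.4700·5.0000] = 2.1695
Node d (S = 21.14): V_d = e^(−0.08)·[0.5300·5.0000 + 0.4700·20.1024] = 11.1684
Node 0 (S = 30): V_0 = e^(−0.08)·[0.5300·2.1695 + 0.4700·11.1684] = 5.9073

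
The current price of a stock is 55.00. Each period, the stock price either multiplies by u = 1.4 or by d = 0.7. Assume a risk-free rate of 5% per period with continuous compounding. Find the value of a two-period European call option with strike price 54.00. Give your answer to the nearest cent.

12.26

Risk-neutral probability p = (e^0.05 − 0.7)/(1.4 − 0.7) = 0.3513/0.7000 = 0.5018
Terminal stock prices: S_uu = 107.8, S_ud = 53.9, S_dd = 26.95
Terminal payoffs (S − K): max(53.8, 0) = 53.8, max(-0.1, 0) = 0, max(-27.05, 0) = 0
Node u (S = 77): V_u = e^(−0.05)·[0.5018·53.8000 + 0.4982·0.0000] = 25.6810
Node d (S = 38.5): V_d = e^(−0.05)·[0.5018·0.0000 + 0.4982·0.0000] = 0.0000
Node 0 (S = 55): V_0 = e^(−0.05)·[0.5018·25.6810 + 0.4982·0.0000] = 12.2586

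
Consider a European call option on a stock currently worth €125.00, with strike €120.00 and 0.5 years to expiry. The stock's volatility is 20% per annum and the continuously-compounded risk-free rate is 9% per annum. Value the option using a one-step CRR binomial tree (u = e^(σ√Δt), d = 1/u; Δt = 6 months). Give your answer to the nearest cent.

CRR parameters: u = e^(σ√Δt) = e^(0.2·√0.5) = 1.1519, d = 1/u = 0.8681
Per-period rate: rΔt = 0.09·0.5 = 0.045, so R = e^0.045 = 1.0460
Risk-neutral probability p = (e^0.045 − 0.8681)/(1.1519 − 0.8681) = 0.1779/0.2838 = 0.6269
Terminal stock prices: S_u = 144, S_d = 108.5
Terminal payoffs (S − K): max(23.99, 0) = 23.99, max(-11.48, 0) = 0
Node 0 (S = 125): V_0 = e^(−0.045)·[0.6269·23.9887 + 0.3731·0.0000] = 14.3767

€14.38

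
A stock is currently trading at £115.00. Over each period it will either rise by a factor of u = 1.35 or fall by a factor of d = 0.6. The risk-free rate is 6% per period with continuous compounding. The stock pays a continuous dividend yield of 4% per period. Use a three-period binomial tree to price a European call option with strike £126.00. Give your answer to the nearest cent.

Per-period risk-free factor R = e^0.06 = 1.0618; dividend-adjusted growth = e^(0.06−0.04) = 1.0202.
Risk-neutral probability p = (1.0202 − 0.6)/(1.35 − 0.6) = 0.4202/0.7500 = 0.5603
Terminal stock prices: S_uuu = 282.9, S_uud = 125.8, S_udd = 55.89, S_ddd = 24.84
Terminal payoffs (S − K): max(156.9, 0) = 156.9, max(-0.2475, 0) = 0, max(-70.11, 0) = 0, max(-101.2, 0) = 0
Node uu (S = 209.6): V_uu = e^(−0.06)·[0.5603·156.9431 + 0.4397·0.0000] = 82.8096
Node ud (S = 93.15): V_ud = e^(−0.06)·[0.5603·0.0000 + 0.4397·0.0000] = 0.0000
Node dd (S = 41.4): V_dd = e^(−0.06)·[0.5603·0.0000 + 0.4397·0.0000] = 0.0000
Node u (S = 155.2): V_u = e^(−0.06)·[0.5603·82.8096 + 0.4397·0.0000] = 43.6937
Node d (S = 69): V_d = e^(−0.06)·[0.5603·0.0000 + 0.4397·0.0000] = 0.0000
Node 0 (S = 115): V_0 = e^(−0.06)·[0.5603·43.6937 + 0.4397·0.0000] = 23.0546

£23.05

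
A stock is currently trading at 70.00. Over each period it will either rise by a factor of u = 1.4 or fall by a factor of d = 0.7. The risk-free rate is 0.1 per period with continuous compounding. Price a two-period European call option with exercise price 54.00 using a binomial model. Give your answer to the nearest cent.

Risk-neutral probability p = (e^0.1 − 0.7)/(1.4 − 0.7) = 0.4052/0.7000 = 0.5788
Terminal stock prices: S_uu = 137.2, S_ud = 68.6, S_dd = 34.3
Terminal payoffs (S − K): max(83.2, 0) = 83.2, max(14.6, 0) = 14.6, max(-19.7, 0) = 0
Node u (S = 98): V_u = e^(−0.1)·[0.5788·83.2000 + 0.4212·14.6000] = 49.1388
Node d (S = 49): V_d = e^(−0.1)·[0.5788·14.6000 + 0.4212·0.0000] = 7.6465
Node 0 (S = 70): V_0 = e^(−0.1)·[0.5788·49.1388 + 0.4212·7.6465] = 28.6498

28.65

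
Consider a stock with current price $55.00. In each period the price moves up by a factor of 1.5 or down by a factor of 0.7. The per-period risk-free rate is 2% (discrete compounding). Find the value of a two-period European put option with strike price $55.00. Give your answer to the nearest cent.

$9.71

Risk-neutral probability p = (1 + 0.02 − 0.7)/(1.5 − 0.7) = 0.3200/0.8000 = 0.4000
Terminal stock prices: S_uu = 123.8, S_ud = 57.75, S_dd = 26.95
Terminal payoffs (K − S): max(-68.75, 0) = 0, max(-2.75, 0) = 0, max(28.05, 0) = 28.05
Node u (S = 82.5): V_u = 1/1.02·[0.4000·0.0000 + 0.6000·0.0000] = 0.0000
Node d (S = 38.5): V_d = 1/1.02·[0.4000·0.0000 + 0.6000·28.0500] = 16.5000
Node 0 (S = 55): V_0 = 1/1.02·[0.4000·0.0000 + 0.6000·16.5000] = 9.7059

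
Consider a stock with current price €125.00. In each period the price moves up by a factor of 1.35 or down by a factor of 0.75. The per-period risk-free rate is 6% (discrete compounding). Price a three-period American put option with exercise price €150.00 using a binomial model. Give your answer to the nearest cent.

€31.23

Risk-neutral probability p = (1 + 0.06 − 0.75)/(1.35 − 0.75) = 0.3100/0.6000 = 0.5167
Terminal stock prices: S_uuu = 307.5, S_uud = 170.9, S_udd = 94.92, S_ddd = 52.73
Terminal payoffs (K − S): max(-157.5, 0) = 0, max(-20.86, 0) = 0, max(55.08, 0) = 55.08, max(97.27, 0) = 97.27
Node uu (S = 227.8): continuation = 1/1.06·[0.5167·0.0000 + 0.4833·0.0000] = 0.0000; exercise value = 0.0000 ≤ continuation, so V_uu = 0.0000
Node ud (S = 126.6): continuation = 1/1.06·[0.5167·0.0000 + 0.4833·55.0781] = 25.1142; exercise value = 23.4375 ≤ continuation, so V_ud = 25.1142
Node dd (S = 70.31): continuation = 1/1.06·[0.5167·55.0781 + 0.4833·97.2656] = 71.1969; exercise value = 79.6875 > continuation, so V_dd = 79.6875 (exercise)
Node u (S = 168.8): continuation = 1/1.06·[0.5167·0.0000 + 0.4833·25.1142] = 11.4515; exercise value = 0.0000 ≤ continuation, so V_u = 11.4515
Node d (S = 93.75): continuation = 1/1.06·[0.5167·25.1142 + 0.4833·79.6875] = 48.5767; exercise value = 56.2500 > continuation, so V_d = 56.2500 (exercise)
Node 0 (S = 125): continuation = 1/1.06·[0.5167·11.4515 + 0.4833·56.2500] = 31.2303; exercise value = 25.0000 ≤ continuation, so V_0 = 31.2303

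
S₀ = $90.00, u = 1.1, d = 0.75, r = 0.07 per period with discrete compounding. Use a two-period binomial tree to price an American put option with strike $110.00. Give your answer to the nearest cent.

$20.00

Risk-neutral probability p = (1 + 0.07 − 0.75)/(1.1 − 0.75) = 0.3200/0.3500 = 0.9143
Terminal stock prices: S_uu = 108.9, S_ud = 74.25, S_dd = 50.62
Terminal payoffs (K − S): max(1.1, 0) = 1.1, max(35.75, 0) = 35.75, max(59.38, 0) = 59.38
Node u (S = 99): continuation = 1/1.07·[0.9143·1.1000 + 0.0857·35.7500] = 3.8037; exercise value = 11.0000 > continuation, so V_u = 11.0000 (exercise)
Node d (S = 67.5): continuation = 1/1.07·[0.9143·35.7500 + 0.0857·59.3750] = 35.3037; exercise value = 42.5000 > continuation, so V_d = 42.5000 (exercise)
Node 0 (S = 90): continuation = 1/1.07·[0.9143·11.0000 + 0.0857·42.5000] = 12.8037; exercise value = 20.0000 > continuation, so V_0 = 20.0000 (exercise)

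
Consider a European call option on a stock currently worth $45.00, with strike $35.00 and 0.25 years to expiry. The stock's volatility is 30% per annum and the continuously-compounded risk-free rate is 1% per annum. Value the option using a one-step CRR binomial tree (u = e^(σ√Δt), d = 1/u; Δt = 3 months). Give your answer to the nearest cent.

CRR parameters: u = e^(σ√Δt) = e^(0.3·√0.25) = 1.1618, d = 1/u = 0.8607
Per-period rate: rΔt = 0.01·0.25 = 0.0025, so R = e^0.0025 = 1.0025
Risk-neutral probability p = (e^0.0025 − 0.8607)/(1.1618 − 0.8607) = 0.1418/0.3011 = 0.4709
Terminal stock prices: S_u = 52.28, S_d = 38.73
Terminal payoffs (S − K): max(17.28, 0) = 17.28, max(3.732, 0) = 3.732
Node 0 (S = 45): V_0 = e^(−0.0025)·[0.4709·17.2825 + 0.5291·3.7319] = 10.0874

$10.09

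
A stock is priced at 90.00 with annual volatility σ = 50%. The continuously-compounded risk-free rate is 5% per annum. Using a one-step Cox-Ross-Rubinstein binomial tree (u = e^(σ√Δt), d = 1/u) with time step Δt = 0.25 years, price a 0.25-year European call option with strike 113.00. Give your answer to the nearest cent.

1.17

CRR parameters: u = e^(σ√Δt) = e^(0.5·√0.25) = 1.2840, d = 1/u = 0.7788
Per-period rate: rΔt = 0.05·0.25 = 0.0125, so R = e^0.0125 = 1.0126
Risk-neutral probability p = (e^0.0125 − 0.7788)/(1.2840 − 0.7788) = 0.2338/0.5052 = 0.4627
Terminal stock prices: S_u = 115.6, S_d = 70.09
Terminal payoffs (S − K): max(2.562, 0) = 2.562, max(-42.91, 0) = 0
Node 0 (S = 90): V_0 = e^(−0.0125)·[0.4627·2.5623 + 0.5373·0.0000] = 1.1709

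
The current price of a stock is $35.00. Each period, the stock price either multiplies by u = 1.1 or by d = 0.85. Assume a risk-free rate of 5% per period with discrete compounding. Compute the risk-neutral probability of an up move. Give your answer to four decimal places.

Risk-neutral probability p = (1 + 0.05 − 0.85)/(1.1 − 0.85) = 0.2000/0.2500 = 0.8000

p = 0.8000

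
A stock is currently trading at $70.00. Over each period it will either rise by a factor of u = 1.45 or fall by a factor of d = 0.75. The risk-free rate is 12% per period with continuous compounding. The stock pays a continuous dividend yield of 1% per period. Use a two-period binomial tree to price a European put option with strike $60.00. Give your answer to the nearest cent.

$3.69

Per-period risk-free factor R = e^0.12 = 1.1275; dividend-adjusted growth = e^(0.12−0.01) = 1.1163.
Risk-neutral probability p = (1.1163 − 0.75)/(1.45 − 0.75) = 0.3663/0.7000 = 0.5233
Terminal stock prices: S_uu = 147.2, S_ud = 76.12, S_dd = 39.38
Terminal payoffs (K − S): max(-87.18, 0) = 0, max(-16.12, 0) = 0, max(20.62, 0) = 20.62
Node u (S = 101.5): V_u = e^(−0.12)·[0.5233·0.0000 + 0.4767·0.0000] = 0.0000
Node d (S = 52.5): V_d = e^(−0.12)·[0.5233·0.0000 + 0.4767·20.6250] = 8.7210
Node 0 (S = 70): V_0 = e^(−0.12)·[0.5233·0.0000 + 0.4767·8.7210] = 3.6875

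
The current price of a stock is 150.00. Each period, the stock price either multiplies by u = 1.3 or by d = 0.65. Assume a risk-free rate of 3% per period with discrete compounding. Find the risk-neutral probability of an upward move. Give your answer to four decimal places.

Risk-neutral probability p = (1 + 0.03 − 0.65)/(1.3 − 0.65) = 0.3800/0.6500 = 0.5846

p = 0.5846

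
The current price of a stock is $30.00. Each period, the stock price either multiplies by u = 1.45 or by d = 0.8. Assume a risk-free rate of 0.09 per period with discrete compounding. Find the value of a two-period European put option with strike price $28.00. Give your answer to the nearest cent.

Risk-neutral probability p = (1 + 0.09 − 0.8)/(1.45 − 0.8) = 0.2900/0.6500 = 0.4462
Terminal stock prices: S_uu = 63.08, S_ud = 34.8, S_dd = 19.2
Terminal payoffs (K − S): max(-35.08, 0) = 0, max(-6.8, 0) = 0, max(8.8, 0) = 8.8
Node u (S = 43.5): V_u = 1/1.09·[0.4462·0.0000 + 0.5538·0.0000] = 0.0000
Node d (S = 24): V_d = 1/1.09·[0.4462·0.0000 + 0.5538·8.8000] = 4.4714
Node 0 (S = 30): V_0 = 1/1.09·[0.4462·0.0000 + 0.5538·4.4714] = 2.2720

$2.27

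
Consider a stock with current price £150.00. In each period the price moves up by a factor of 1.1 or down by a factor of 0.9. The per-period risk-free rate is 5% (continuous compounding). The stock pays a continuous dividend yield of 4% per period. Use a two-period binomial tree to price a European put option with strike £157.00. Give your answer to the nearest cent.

Per-period risk-free factor R = e^0.05 = 1.0513; dividend-adjusted growth = e^(0.05−0.04) = 1.0101.
Risk-neutral probability p = (1.0101 − 0.9)/(1.1 − 0.9) = 0.1101/0.2000 = 0.5503
Terminal stock prices: S_uu = 181.5, S_ud = 148.5, S_dd = 121.5
Terminal payoffs (K − S): max(-24.5, 0) = 0, max(8.5, 0) = 8.5, max(35.5, 0) = 35.5
Node u (S = 165): V_u = e^(−0.05)·[0.5503·0.0000 + 0.4497·8.5000] = 3.6364
Node d (S = 135): V_d = e^(−0.05)·[0.5503·8.5000 + 0.4497·35.5000] = 19.6364
Node 0 (S = 150): V_0 = e^(−0.05)·[0.5503·3.6364 + 0.4497·19.6364] = 10.3041

£10.30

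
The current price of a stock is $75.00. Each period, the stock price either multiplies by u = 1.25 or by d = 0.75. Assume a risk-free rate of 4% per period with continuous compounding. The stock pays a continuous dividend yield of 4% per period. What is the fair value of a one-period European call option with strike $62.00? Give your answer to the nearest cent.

Per-period risk-free factor R = e^0.04 = 1.0408; dividend-adjusted growth = e^(0.04−0.04) = 1.0000.
Risk-neutral probability p = (1.0000 − 0.75)/(1.25 − 0.75) = 0.2500/0.5000 = 0.5000
Terminal stock prices: S_u = 93.75, S_d = 56.25
Terminal payoffs (S − K): max(31.75, 0) = 31.75, max(-5.75, 0) = 0
Node 0 (S = 75): V_0 = e^(−0.04)·[0.5000·31.7500 + 0.5000·0.0000] = 15.2525

$15.25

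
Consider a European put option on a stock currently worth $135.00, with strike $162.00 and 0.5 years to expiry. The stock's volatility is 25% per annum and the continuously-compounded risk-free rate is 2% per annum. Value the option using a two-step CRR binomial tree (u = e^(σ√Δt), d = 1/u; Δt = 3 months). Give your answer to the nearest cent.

CRR parameters: u = e^(σ√Δt) = e^(0.25·√0.25) = 1.1331, d = 1/u = 0.8825
Per-period rate: rΔt = 0.02·0.25 = 0.005, so R = e^0.005 = 1.0050
Risk-neutral probability p = (e^0.005 − 0.8825)/(1.1331 − 0.8825) = 0.1225/0.2507 = 0.4888
Terminal stock prices: S_uu = 173.3, S_ud = 135, S_dd = 105.1
Terminal payoffs (K − S): max(-11.34, 0) = 0, max(27, 0) = 27, max(56.86, 0) = 56.86
Node u (S = 153): V_u = e^(−0.005)·[0.4888·0.0000 + 0.5112·27.0000] = 13.7339
Node d (S = 119.1): V_d = e^(−0.005)·[0.4888·27.0000 + 0.5112·56.8619] = 42.0549
Node 0 (S = 135): V_0 = e^(−0.005)·[0.4888·13.7339 + 0.5112·42.0549] = 28.0712

$28.07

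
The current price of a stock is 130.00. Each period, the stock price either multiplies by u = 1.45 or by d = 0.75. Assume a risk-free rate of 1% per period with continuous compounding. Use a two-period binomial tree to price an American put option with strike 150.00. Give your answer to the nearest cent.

34.64

Risk-neutral probability p = (e^0.01 − 0.75)/(1.45 − 0.75) = 0.2601/0.7000 = 0.3715
Terminal stock prices: S_uu = 273.3, S_ud = 141.4, S_dd = 73.12
Terminal payoffs (K − S): max(-123.3, 0) = 0, max(8.625, 0) = 8.625, max(76.88, 0) = 76.88
Node u (S = 188.5): continuation = e^(−0.01)·[0.3715·0.0000 + 0.6285·8.6250] = 5.3669; exercise value = 0.0000 ≤ continuation, so V_u = 5.3669
Node d (S = 97.5): continuation = e^(−0.01)·[0.3715·8.6250 + 0.6285·76.8750] = 51.0075; exercise value = 52.5000 > continuation, so V_d = 52.5000 (exercise)
Node 0 (S = 130): continuation = e^(−0.01)·[0.3715·5.3669 + 0.6285·52.5000] = 34.6419; exercise value = 20.0000 ≤ continuation, so V_0 = 34.6419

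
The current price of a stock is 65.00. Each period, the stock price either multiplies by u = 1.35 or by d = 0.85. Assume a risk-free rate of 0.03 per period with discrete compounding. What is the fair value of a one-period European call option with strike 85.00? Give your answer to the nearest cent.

Risk-neutral probability p = (1 + 0.03 − 0.85)/(1.35 − 0.85) = 0.1800/0.5000 = 0.3600
Terminal stock prices: S_u = 87.75, S_d = 55.25
Terminal payoffs (S − K): max(2.75, 0) = 2.75, max(-29.75, 0) = 0
Node 0 (S = 65): V_0 = 1/1.03·[0.3600·2.7500 + 0.6400·0.0000] = 0.9612

0.96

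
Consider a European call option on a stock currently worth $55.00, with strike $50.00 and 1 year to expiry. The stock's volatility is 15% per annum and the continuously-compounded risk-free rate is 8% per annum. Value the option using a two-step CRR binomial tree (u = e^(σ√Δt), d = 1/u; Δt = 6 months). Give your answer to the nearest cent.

CRR parameters: u = e^(σ√Δt) = e^(0.15·√0.5) = 1.1119, d = 1/u = 0.8994
Per-period rate: rΔt = 0.08·0.5 = 0.04, so R = e^0.04 = 1.0408
Risk-neutral probability p = (e^0.04 − 0.8994)/(1.1119 − 0.8994) = 0.1414/0.2125 = 0.6655
Terminal stock prices: S_uu = 68, S_ud = 55, S_dd = 44.49
Terminal payoffs (S − K): max(18, 0) = 18, max(5, 0) = 5, max(-5.513, 0) = 0
Node u (S = 61.15): V_u = e^(−0.04)·[0.6655·17.9971 + 0.3345·5.0000] = 13.1148
Node d (S = 49.47): V_d = e^(−0.04)·[0.6655·5.0000 + 0.3345·0.0000] = 3.1972
Node 0 (S = 55): V_0 = e^(−0.04)·[0.6655·13.1148 + 0.3345·3.1972] = 9.4135

$9.41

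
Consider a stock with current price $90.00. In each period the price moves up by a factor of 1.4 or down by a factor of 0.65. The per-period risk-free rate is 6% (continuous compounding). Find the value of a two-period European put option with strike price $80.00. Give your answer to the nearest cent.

Risk-neutral probability p = (e^0.06 − 0.65)/(1.4 − 0.65) = 0.4118/0.7500 = 0.5491
Terminal stock prices: S_uu = 176.4, S_ud = 81.9, S_dd = 38.03
Terminal payoffs (K − S): max(-96.4, 0) = 0, max(-1.9, 0) = 0, max(41.97, 0) = 41.97
Node u (S = 126): V_u = e^(−0.06)·[0.5491·0.0000 + 0.4509·0.0000] = 0.0000
Node d (S = 58.5): V_d = e^(−0.06)·[0.5491·0.0000 + 0.4509·41.9750] = 17.8237
Node 0 (S = 90): V_0 = e^(−0.06)·[0.5491·0.0000 + 0.4509·17.8237] = 7.5684

$7.57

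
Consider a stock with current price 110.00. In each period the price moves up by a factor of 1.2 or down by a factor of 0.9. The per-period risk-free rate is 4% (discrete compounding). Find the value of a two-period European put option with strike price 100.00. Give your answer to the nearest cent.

Risk-neutral probability p = (1 + 0.04 − 0.9)/(1.2 − 0.9) = 0.1400/0.3000 = 0.4667
Terminal stock prices: S_uu = 158.4, S_ud = 118.8, S_dd = 89.1
Terminal payoffs (K − S): max(-58.4, 0) = 0, max(-18.8, 0) = 0, max(10.9, 0) = 10.9
Node u (S = 132): V_u = 1/1.04·[0.4667·0.0000 + 0.5333·0.0000] = 0.0000
Node d (S = 99): V_d = 1/1.04·[0.4667·0.0000 + 0.5333·10.9000] = 5.5897
Node 0 (S = 110): V_0 = 1/1.04·[0.4667·0.0000 + 0.5333·5.5897] = 2.8665

2.87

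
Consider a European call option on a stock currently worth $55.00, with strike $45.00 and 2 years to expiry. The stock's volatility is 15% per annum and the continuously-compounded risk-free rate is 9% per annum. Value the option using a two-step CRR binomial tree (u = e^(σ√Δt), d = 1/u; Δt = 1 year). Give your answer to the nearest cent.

$17.59

CRR parameters: u = e^(σ√Δt) = e^(0.15·√1) = 1.1618, d = 1/u = 0.8607
Per-period rate: rΔt = 0.09·1 = 0.09, so R = e^0.09 = 1.0942
Risk-neutral probability p = (e^0.09 − 0.8607)/(1.1618 − 0.8607) = 0.2335/0.3011 = 0.7753
Terminal stock prices: S_uu = 74.24, S_ud = 55, S_dd = 40.75
Terminal payoffs (S − K): max(29.24, 0) = 29.24, max(10, 0) = 10, max(-4.255, 0) = 0
Node u (S = 63.9): V_u = e^(−0.09)·[0.7753·29.2422 + 0.2247·10.0000] = 22.7740
Node d (S = 47.34): V_d = e^(−0.09)·[0.7753·10.0000 + 0.2247·0.0000] = 7.0858
Node 0 (S = 55): V_0 = e^(−0.09)·[0.7753·22.7740 + 0.2247·7.0858] = 17.5923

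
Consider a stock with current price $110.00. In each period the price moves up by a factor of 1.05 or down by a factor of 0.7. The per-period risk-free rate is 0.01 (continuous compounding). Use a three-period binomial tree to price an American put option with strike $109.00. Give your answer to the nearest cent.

Risk-neutral probability p = (e^0.01 − 0.7)/(1.05 − 0.7) = 0.3101/0.3500 = 0.8859
Terminal stock prices: S_uuu = 127.3, S_uud = 84.89, S_udd = 56.59, S_ddd = 37.73
Terminal payoffs (K − S): max(-18.34, 0) = 0, max(24.11, 0) = 24.11, max(52.41, 0) = 52.41, max(71.27, 0) = 71.27
Node uu (S = 121.3): continuation = e^(−0.01)·[0.8859·0.0000 + 0.1141·24.1075] = 2.7243; exercise value = 0.0000 ≤ continuation, so V_uu = 2.7243
Node ud (S = 80.85): continuation = e^(−0.01)·[0.8859·24.1075 + 0.1141·52.4050] = 27.0654; exercise value = 28.1500 > continuation, so V_ud = 28.1500 (exercise)
Node dd (S = 53.9): continuation = e^(−0.01)·[0.8859·52.4050 + 0.1141·71.2700] = 54.0154; exercise value = 55.1000 > continuation, so V_dd = 55.1000 (exercise)
Node u (S = 115.5): continuation = e^(−0.01)·[0.8859·2.7243 + 0.1141·28.1500] = 5.5705; exercise value = 0.0000 ≤ continuation, so V_u = 5.5705
Node d (S = 77): continuation = e^(−0.01)·[0.8859·28.1500 + 0.1141·55.1000] = 30.9154; exercise value = 32.0000 > continuation, so V_d = 32.0000 (exercise)
Node 0 (S = 110): continuation = e^(−0.01)·[0.8859·5.5705 + 0.1141·32.0000] = 8.5018; exercise value = 0.0000 ≤ continuation, so V_0 = 8.5018

$8.50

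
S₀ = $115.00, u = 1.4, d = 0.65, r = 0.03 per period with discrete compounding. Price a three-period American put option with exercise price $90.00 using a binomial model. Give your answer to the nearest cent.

$14.46

Risk-neutral probability p = (1 + 0.03 − 0.65)/(1.4 − 0.65) = 0.3800/0.7500 = 0.5067
Terminal stock prices: S_uuu = 315.6, S_uud = 146.5, S_udd = 68.02, S_ddd = 31.58
Terminal payoffs (K − S): max(-225.6, 0) = 0, max(-56.51, 0) = 0, max(21.98, 0) = 21.98, max(58.42, 0) = 58.42
Node uu (S = 225.4): continuation = 1/1.03·[0.5067·0.0000 + 0.4933·0.0000] = 0.0000; exercise value = 0.0000 ≤ continuation, so V_uu = 0.0000
Node ud (S = 104.7): continuation = 1/1.03·[0.5067·0.0000 + 0.4933·21.9775] = 10.5264; exercise value = 0.0000 ≤ continuation, so V_ud = 10.5264
Node dd (S = 48.59): continuation = 1/1.03·[0.5067·21.9775 + 0.4933·58.4181] = 38.7911; exercise value = 41.4125 > continuation, so V_dd = 41.4125 (exercise)
Node u (S = 161): continuation = 1/1.03·[0.5067·0.0000 + 0.4933·10.5264] = 5.0418; exercise value = 0.0000 ≤ continuation, so V_u = 5.0418
Node d (S = 74.75): continuation = 1/1.03·[0.5067·10.5264 + 0.4933·41.4125] = 25.0132; exercise value = 15.2500 ≤ continuation, so V_d = 25.0132
Node 0 (S = 115): continuation = 1/1.03·[0.5067·5.0418 + 0.4933·25.0132] = 14.4605; exercise value = 0.0000 ≤ continuation, so V_0 = 14.4605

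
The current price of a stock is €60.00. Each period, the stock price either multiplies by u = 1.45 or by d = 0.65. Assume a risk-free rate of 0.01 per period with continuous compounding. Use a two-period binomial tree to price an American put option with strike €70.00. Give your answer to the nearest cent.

Risk-neutral probability p = (e^0.01 − 0.65)/(1.45 − 0.65) = 0.3601/0.8000 = 0.4501
Terminal stock prices: S_uu = 126.2, S_ud = 56.55, S_dd = 25.35
Terminal payoffs (K − S): max(-56.15, 0) = 0, max(13.45, 0) = 13.45, max(44.65, 0) = 44.65
Node u (S = 87): continuation = e^(−0.01)·[0.4501·0.0000 + 0.5499·13.4500] = 7.3231; exercise value = 0.0000 ≤ continuation, so V_u = 7.3231
Node d (S = 39): continuation = e^(−0.01)·[0.4501·13.4500 + 0.5499·44.6500] = 30.3035; exercise value = 31.0000 > continuation, so V_d = 31.0000 (exercise)
Node 0 (S = 60): continuation = e^(−0.01)·[0.4501·7.3231 + 0.5499·31.0000] = 20.1415; exercise value = 10.0000 ≤ continuation, so V_0 = 20.1415

€20.14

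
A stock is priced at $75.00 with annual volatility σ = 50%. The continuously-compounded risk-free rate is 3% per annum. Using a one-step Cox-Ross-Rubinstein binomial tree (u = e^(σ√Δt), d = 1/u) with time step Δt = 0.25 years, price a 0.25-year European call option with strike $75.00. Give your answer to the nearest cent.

$9.57

CRR parameters: u = e^(σ√Δt) = e^(0.5·√0.25) = 1.2840, d = 1/u = 0.7788
Per-period rate: rΔt = 0.03·0.25 = 0.0075, so R = e^0.0075 = 1.0075
Risk-neutral probability p = (e^0.0075 − 0.7788)/(1.2840 − 0.7788) = 0.2287/0.5052 = 0.4527
Terminal stock prices: S_u = 96.3, S_d = 58.41
Terminal payoffs (S − K): max(21.3, 0) = 21.3, max(-16.59, 0) = 0
Node 0 (S = 75): V_0 = e^(−0.0075)·[0.4527·21.3019 + 0.5473·0.0000] = 9.5718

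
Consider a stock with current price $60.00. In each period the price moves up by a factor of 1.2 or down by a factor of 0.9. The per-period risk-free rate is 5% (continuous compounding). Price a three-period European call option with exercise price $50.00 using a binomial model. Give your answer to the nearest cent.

Risk-neutral probability p = (e^0.05 − 0.9)/(1.2 − 0.9) = 0.1513/0.3000 = 0.5042
Terminal stock prices: S_uuu = 103.7, S_uud = 77.76, S_udd = 58.32, S_ddd = 43.74
Terminal payoffs (S − K): max(53.68, 0) = 53.68, max(27.76, 0) = 27.76, max(8.32, 0) = 8.32, max(-6.26, 0) = 0
Node uu (S = 86.4): V_uu = e^(−0.05)·[0.5042·53.6800 + 0.4958·27.7600] = 38.8385
Node ud (S = 64.8): V_ud = e^(−0.05)·[0.5042·27.7600 + 0.4958·8.3200] = 17.2385
Node dd (S = 48.6): V_dd = e^(−0.05)·[0.5042·8.3200 + 0.4958·0.0000] = 3.9906
Node u (S = 72): V_u = e^(−0.05)·[0.5042·38.8385 + 0.4958·17.2385] = 26.7581
Node d (S = 54): V_d = e^(−0.05)·[0.5042·17.2385 + 0.4958·3.9906] = 10.1503
Node 0 (S = 60): V_0 = e^(−0.05)·[0.5042·26.7581 + 0.4958·10.1503] = 17.6211

$17.62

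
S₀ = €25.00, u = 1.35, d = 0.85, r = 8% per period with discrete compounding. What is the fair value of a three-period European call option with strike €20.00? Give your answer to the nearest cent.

€9.70

Risk-neutral probability p = (1 + 0.08 − 0.85)/(1.35 − 0.85) = 0.2300/0.5000 = 0.4600
Terminal stock prices: S_uuu = 61.51, S_uud = 38.73, S_udd = 24.38, S_ddd = 15.35
Terminal payoffs (S − K): max(41.51, 0) = 41.51, max(18.73, 0) = 18.73, max(4.384, 0) = 4.384, max(-4.647, 0) = 0
Node uu (S = 45.56): V_uu = 1/1.08·[0.4600·41.5094 + 0.5400·18.7281] = 27.0440
Node ud (S = 28.69): V_ud = 1/1.08·[0.4600·18.7281 + 0.5400·4.3844] = 10.1690
Node dd (S = 18.06): V_dd = 1/1.08·[0.4600·4.3844 + 0.5400·0.0000] = 1.8674
Node u (S = 33.75): V_u = 1/1.08·[0.4600·27.0440 + 0.5400·10.1690] = 16.6032
Node d (S = 21.25): V_d = 1/1.08·[0.4600·10.1690 + 0.5400·1.8674] = 5.2649
Node 0 (S = 25): V_0 = 1/1.08·[0.4600·16.6032 + 0.5400·5.2649] = 9.7042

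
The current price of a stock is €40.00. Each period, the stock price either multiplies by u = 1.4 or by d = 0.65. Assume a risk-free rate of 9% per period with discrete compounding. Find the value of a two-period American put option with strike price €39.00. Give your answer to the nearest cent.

Risk-neutral probability p = (1 + 0.09 − 0.65)/(1.4 − 0.65) = 0.4400/0.7500 = 0.5867
Terminal stock prices: S_uu = 78.4, S_ud = 36.4, S_dd = 16.9
Terminal payoffs (K − S): max(-39.4, 0) = 0, max(2.6, 0) = 2.6, max(22.1, 0) = 22.1
Node u (S = 56): continuation = 1/1.09·[0.5867·0.0000 + 0.4133·2.6000] = 0.9859; exercise value = 0.0000 ≤ continuation, so V_u = 0.9859
Node d (S = 26): continuation = 1/1.09·[0.5867·2.6000 + 0.4133·22.1000] = 9.7798; exercise value = 13.0000 > continuation, so V_d = 13.0000 (exercise)
Node 0 (S = 40): continuation = 1/1.09·[0.5867·0.9859 + 0.4133·13.0000] = 5.4603; exercise value = 0.0000 ≤ continuation, so V_0 = 5.4603

€5.46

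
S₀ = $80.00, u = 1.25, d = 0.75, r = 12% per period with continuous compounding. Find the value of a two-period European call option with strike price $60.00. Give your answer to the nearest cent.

Risk-neutral probability p = (e^0.12 − 0.75)/(1.25 − 0.75) = 0.3775/0.5000 = 0.7550
Terminal stock prices: S_uu = 125, S_ud = 75, S_dd = 45
Terminal payoffs (S − K): max(65, 0) = 65, max(15, 0) = 15, max(-15, 0) = 0
Node u (S = 100): V_u = e^(−0.12)·[0.7550·65.0000 + 0.2450·15.0000] = 46.7848
Node d (S = 60): V_d = e^(−0.12)·[0.7550·15.0000 + 0.2450·0.0000] = 10.0443
Node 0 (S = 80): V_0 = e^(−0.12)·[0.7550·46.7848 + 0.2450·10.0443] = 33.5106

$33.51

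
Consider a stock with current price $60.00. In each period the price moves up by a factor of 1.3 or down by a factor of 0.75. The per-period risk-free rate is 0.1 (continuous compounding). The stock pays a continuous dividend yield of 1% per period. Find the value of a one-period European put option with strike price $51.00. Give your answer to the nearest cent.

$2.03

Per-period risk-free factor R = e^0.1 = 1.1052; dividend-adjusted growth = e^(0.1−0.01) = 1.0942.
Risk-neutral probability p = (1.0942 − 0.75)/(1.3 − 0.75) = 0.3442/0.5500 = 0.6258
Terminal stock prices: S_u = 78, S_d = 45
Terminal payoffs (K − S): max(-27, 0) = 0, max(6, 0) = 6
Node 0 (S = 60): V_0 = e^(−0.1)·[0.6258·0.0000 + 0.3742·6.0000] = 2.0317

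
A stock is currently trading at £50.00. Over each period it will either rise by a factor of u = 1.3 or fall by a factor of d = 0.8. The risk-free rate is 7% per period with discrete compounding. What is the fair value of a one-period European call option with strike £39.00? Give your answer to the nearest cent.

Risk-neutral probability p = (1 + 0.07 − 0.8)/(1.3 − 0.8) = 0.2700/0.5000 = 0.5400
Terminal stock prices: S_u = 65, S_d = 40
Terminal payoffs (S − K): max(26, 0) = 26, max(1, 0) = 1
Node 0 (S = 50): V_0 = 1/1.07·[0.5400·26.0000 + 0.4600·1.0000] = 13.5514

£13.55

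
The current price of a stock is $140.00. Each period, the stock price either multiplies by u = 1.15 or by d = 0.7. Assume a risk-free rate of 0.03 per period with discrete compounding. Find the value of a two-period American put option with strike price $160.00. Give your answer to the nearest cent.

Risk-neutral probability p = (1 + 0.03 − 0.7)/(1.15 − 0.7) = 0.3300/0.4500 = 0.7333
Terminal stock prices: S_uu = 185.1, S_ud = 112.7, S_dd = 68.6
Terminal payoffs (K − S): max(-25.15, 0) = 0, max(47.3, 0) = 47.3, max(91.4, 0) = 91.4
Node u (S = 161): continuation = 1/1.03·[0.7333·0.0000 + 0.2667·47.3000] = 12.2460; exercise value = 0.0000 ≤ continuation, so V_u = 12.2460
Node d (S = 98): continuation = 1/1.03·[0.7333·47.3000 + 0.2667·91.4000] = 57.3398; exercise value = 62.0000 > continuation, so V_d = 62.0000 (exercise)
Node 0 (S = 140): continuation = 1/1.03·[0.7333·12.2460 + 0.2667·62.0000] = 24.7706; exercise value = 20.0000 ≤ continuation, so V_0 = 24.7706

$24.77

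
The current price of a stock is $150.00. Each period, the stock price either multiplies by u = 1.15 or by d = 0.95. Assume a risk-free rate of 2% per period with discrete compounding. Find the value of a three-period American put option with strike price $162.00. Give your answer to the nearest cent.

Risk-neutral probability p = (1 + 0.02 − 0.95)/(1.15 − 0.95) = 0.0700/0.2000 = 0.3500
Terminal stock prices: S_uuu = 228.1, S_uud = 188.5, S_udd = 155.7, S_ddd = 128.6
Terminal payoffs (K − S): max(-66.13, 0) = 0, max(-26.46, 0) = 0, max(6.319, 0) = 6.319, max(33.39, 0) = 33.39
Node uu (S = 198.4): continuation = 1/1.02·[0.3500·0.0000 + 0.6500·0.0000] = 0.0000; exercise value = 0.0000 ≤ continuation, so V_uu = 0.0000
Node ud (S = 163.9): continuation = 1/1.02·[0.3500·0.0000 + 0.6500·6.3187] = 4.0267; exercise value = 0.0000 ≤ continuation, so V_ud = 4.0267
Node dd (S = 135.4): continuation = 1/1.02·[0.3500·6.3187 + 0.6500·33.3938] = 23.4485; exercise value = 26.6250 > continuation, so V_dd = 26.6250 (exercise)
Node u (S = 172.5): continuation = 1/1.02·[0.3500·0.0000 + 0.6500·4.0267] = 2.5660; exercise value = 0.0000 ≤ continuation, so V_u = 2.5660
Node d (S = 142.5): continuation = 1/1.02·[0.3500·4.0267 + 0.6500·26.6250] = 18.3486; exercise value = 19.5000 > continuation, so V_d = 19.5000 (exercise)
Node 0 (S = 150): continuation = 1/1.02·[0.3500·2.5660 + 0.6500·19.5000] = 13.3070; exercise value = 12.0000 ≤ continuation, so V_0 = 13.3070

$13.31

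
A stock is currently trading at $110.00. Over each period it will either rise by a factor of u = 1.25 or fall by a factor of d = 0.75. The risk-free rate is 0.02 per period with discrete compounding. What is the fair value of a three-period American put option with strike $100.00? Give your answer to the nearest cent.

Risk-neutral probability p = (1 + 0.02 − 0.75)/(1.25 − 0.75) = 0.2700/0.5000 = 0.5400
Terminal stock prices: S_uuu = 214.8, S_uud = 128.9, S_udd = 77.34, S_ddd = 46.41
Terminal payoffs (K − S): max(-114.8, 0) = 0, max(-28.91, 0) = 0, max(22.66, 0) = 22.66, max(53.59, 0) = 53.59
Node uu (S = 171.9): continuation = 1/1.02·[0.5400·0.0000 + 0.4600·0.0000] = 0.0000; exercise value = 0.0000 ≤ continuation, so V_uu = 0.0000
Node ud (S = 103.1): continuation = 1/1.02·[0.5400·0.0000 + 0.4600·22.6562] = 10.2175; exercise value = 0.0000 ≤ continuation, so V_ud = 10.2175
Node dd (S = 61.88): continuation = 1/1.02·[0.5400·22.6562 + 0.4600·53.5938] = 36.1642; exercise value = 38.1250 > continuation, so V_dd = 38.1250 (exercise)
Node u (S = 137.5): continuation = 1/1.02·[0.5400·0.0000 + 0.4600·10.2175] = 4.6079; exercise value = 0.0000 ≤ continuation, so V_u = 4.6079
Node d (S = 82.5): continuation = 1/1.02·[0.5400·10.2175 + 0.4600·38.1250] = 22.6029; exercise value = 17.5000 ≤ continuation, so V_d = 22.6029
Node 0 (S = 110): continuation = 1/1.02·[0.5400·4.6079 + 0.4600·22.6029] = 12.6329; exercise value = 0.0000 ≤ continuation, so V_0 = 12.6329

$12.63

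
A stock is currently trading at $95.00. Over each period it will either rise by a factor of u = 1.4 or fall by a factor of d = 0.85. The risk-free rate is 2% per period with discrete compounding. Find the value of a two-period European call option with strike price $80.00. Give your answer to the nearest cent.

Risk-neutral probability p = (1 + 0.02 − 0.85)/(1.4 − 0.85) = 0.1700/0.5500 = 0.3091
Terminal stock prices: S_uu = 186.2, S_ud = 113, S_dd = 68.64
Terminal payoffs (S − K): max(106.2, 0) = 106.2, max(33.05, 0) = 33.05, max(-11.36, 0) = 0
Node u (S = 133): V_u = 1/1.02·[0.3091·106.2000 + 0.6909·33.0500] = 54.5686
Node d (S = 80.75): V_d = 1/1.02·[0.3091·33.0500 + 0.6909·0.0000] = 10.0152
Node 0 (S = 95): V_0 = 1/1.02·[0.3091·54.5686 + 0.6909·10.0152] = 23.3198

$23.32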